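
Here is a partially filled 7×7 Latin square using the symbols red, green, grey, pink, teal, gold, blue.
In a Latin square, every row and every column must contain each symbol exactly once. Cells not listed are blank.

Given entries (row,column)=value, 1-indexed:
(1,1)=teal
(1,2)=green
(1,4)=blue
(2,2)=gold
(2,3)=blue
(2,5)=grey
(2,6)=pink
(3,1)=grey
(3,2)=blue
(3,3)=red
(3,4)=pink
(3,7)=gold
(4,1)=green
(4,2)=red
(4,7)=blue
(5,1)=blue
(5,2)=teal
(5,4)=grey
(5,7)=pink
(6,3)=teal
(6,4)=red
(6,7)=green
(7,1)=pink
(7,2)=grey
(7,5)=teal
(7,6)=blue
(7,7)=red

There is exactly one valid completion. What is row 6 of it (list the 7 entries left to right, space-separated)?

Row 6, column 1: row 6 has {red, green, teal} and column 1 has {green, grey, pink, teal, blue}, leaving only gold.
Row 6, column 2: row 6 has {red, green, teal, gold} and column 2 has {red, green, grey, teal, gold, blue}, leaving only pink.
Row 6, column 5: row 6 has {red, green, pink, teal, gold} and column 5 has {grey, teal}, leaving only blue.
Row 6, column 6: row 6 has {red, green, pink, teal, gold, blue} and column 6 has {pink, blue}, leaving only grey.
So row 6 reads: gold pink teal red blue grey green.

gold pink teal red blue grey green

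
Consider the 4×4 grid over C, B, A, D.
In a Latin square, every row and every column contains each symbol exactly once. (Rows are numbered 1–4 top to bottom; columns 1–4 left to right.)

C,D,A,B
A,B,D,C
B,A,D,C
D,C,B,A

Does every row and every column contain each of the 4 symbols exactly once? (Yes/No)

Every row is a permutation, but column 3 contains D twice (at rows 2 and 3).

No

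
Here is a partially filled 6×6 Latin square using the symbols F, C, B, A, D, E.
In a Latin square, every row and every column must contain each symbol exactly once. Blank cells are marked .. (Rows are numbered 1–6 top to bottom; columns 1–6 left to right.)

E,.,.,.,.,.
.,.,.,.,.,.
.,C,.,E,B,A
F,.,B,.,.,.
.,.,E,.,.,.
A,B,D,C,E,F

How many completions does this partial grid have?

Row 1, column 2: eliminating its row and column leaves {F, A, D}.
Row 1, column 3: eliminating its row and column leaves {F, C, A}.
Row 1, column 4: eliminating its row and column leaves {F, B, A, D}.
Row 1, column 5: eliminating its row and column leaves {F, C, A, D}.
Row 1, column 6: eliminating its row and column leaves {C, B, D}.
Row 2, column 1: eliminating its row and column leaves {C, B, D}.
Row 2, column 2: eliminating its row and column leaves {F, A, D, E}.
Row 2, column 3: eliminating its row and column leaves {F, C, A}.
Row 2, column 4: eliminating its row and column leaves {F, B, A, D}.
Row 2, column 5: eliminating its row and column leaves {F, C, A, D}.
Row 2, column 6: eliminating its row and column leaves {C, B, D, E}.
Row 3, column 1: eliminating its row and column leaves {D}.
Row 3, column 3: eliminating its row and column leaves {F}.
Row 4, column 2: eliminating its row and column leaves {A, D, E}.
Row 4, column 4: eliminating its row and column leaves {A, D}.
Row 4, column 5: eliminating its row and column leaves {C, A, D}.
Row 4, column 6: eliminating its row and column leaves {C, D, E}.
Row 5, column 1: eliminating its row and column leaves {C, B, D}.
Row 5, column 2: eliminating its row and column leaves {F, A, D}.
Row 5, column 4: eliminating its row and column leaves {F, B, A, D}.
Row 5, column 5: eliminating its row and column leaves {F, C, A, D}.
Row 5, column 6: eliminating its row and column leaves {C, B, D}.
Enumerating the assignments across these blanks that avoid any row or column repeat gives 48 completions.

48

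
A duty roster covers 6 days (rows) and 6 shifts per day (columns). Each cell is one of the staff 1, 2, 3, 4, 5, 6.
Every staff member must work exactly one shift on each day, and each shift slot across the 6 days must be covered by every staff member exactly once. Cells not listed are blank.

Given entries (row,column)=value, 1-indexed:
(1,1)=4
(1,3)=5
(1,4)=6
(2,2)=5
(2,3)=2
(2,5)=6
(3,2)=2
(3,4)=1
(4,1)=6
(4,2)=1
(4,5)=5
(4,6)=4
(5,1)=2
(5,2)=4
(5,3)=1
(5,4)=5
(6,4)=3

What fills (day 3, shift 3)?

6

Day 1, shift 2: day 1 has {4, 5, 6} and shift 2 has {1, 2, 4, 5}, leaving only 3.
Day 2, shift 4: day 2 has {2, 5, 6} and shift 4 has {1, 3, 5, 6}, leaving only 4.
Day 4, shift 3: day 4 has {1, 4, 5, 6} and shift 3 has {1, 2, 5}, leaving only 3.
Day 4, shift 4: day 4 has {1, 3, 4, 5, 6} and shift 4 has {1, 3, 4, 5, 6}, leaving only 2.
Day 5, shift 5: day 5 has {1, 2, 4, 5} and shift 5 has {5, 6}, leaving only 3.
Day 3, shift 5: day 3 has {1, 2} and shift 5 has {3, 5, 6}, leaving only 4.
Day 3 already has {1, 2, 4} and shift 3 already has {1, 2, 3, 5}, so day 3, shift 3 must be 6.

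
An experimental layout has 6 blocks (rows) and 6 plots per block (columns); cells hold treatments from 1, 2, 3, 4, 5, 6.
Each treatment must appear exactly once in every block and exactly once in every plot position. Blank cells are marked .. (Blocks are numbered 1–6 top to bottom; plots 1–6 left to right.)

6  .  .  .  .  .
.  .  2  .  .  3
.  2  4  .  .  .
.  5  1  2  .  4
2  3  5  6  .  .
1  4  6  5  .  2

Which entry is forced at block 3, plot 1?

Block 1, plot 2: block 1 has {6} and plot 2 has {2, 3, 4, 5}, leaving only 1.
Block 1, plot 3: block 1 has {1, 6} and plot 3 has {1, 2, 4, 5, 6}, leaving only 3.
Block 1, plot 4: block 1 has {1, 3, 6} and plot 4 has {2, 5, 6}, leaving only 4.
Block 1, plot 6: block 1 has {1, 3, 4, 6} and plot 6 has {2, 3, 4}, leaving only 5.
Block 1, plot 5: block 1 has {1, 3, 4, 5, 6} and plot 5 has {}, leaving only 2.
Block 2, plot 2: block 2 has {2, 3} and plot 2 has {1, 2, 3, 4, 5}, leaving only 6.
Block 2, plot 4: block 2 has {2, 3, 6} and plot 4 has {2, 4, 5, 6}, leaving only 1.
Block 3, plot 4: block 3 has {2, 4} and plot 4 has {1, 2, 4, 5, 6}, leaving only 3.
Block 3 already has {2, 3, 4} and plot 1 already has {1, 2, 6}, so block 3, plot 1 must be 5.

5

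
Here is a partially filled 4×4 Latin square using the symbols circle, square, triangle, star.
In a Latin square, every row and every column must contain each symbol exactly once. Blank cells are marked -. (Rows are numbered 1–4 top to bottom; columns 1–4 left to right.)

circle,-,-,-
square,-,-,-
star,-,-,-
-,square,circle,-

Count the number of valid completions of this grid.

Row 1, column 2: eliminating its row and column leaves {triangle, star}.
Row 1, column 3: eliminating its row and column leaves {square, triangle, star}.
Row 1, column 4: eliminating its row and column leaves {square, triangle, star}.
Row 2, column 2: eliminating its row and column leaves {circle, triangle, star}.
Row 2, column 3: eliminating its row and column leaves {triangle, star}.
Row 2, column 4: eliminating its row and column leaves {circle, triangle, star}.
Row 3, column 2: eliminating its row and column leaves {circle, triangle}.
Row 3, column 3: eliminating its row and column leaves {square, triangle}.
Row 3, column 4: eliminating its row and column leaves {circle, square, triangle}.
Row 4, column 1: eliminating its row and column leaves {triangle}.
Row 4, column 4: eliminating its row and column leaves {triangle, star}.
Enumerating the assignments across these blanks that avoid any row or column repeat gives 4 completions.

4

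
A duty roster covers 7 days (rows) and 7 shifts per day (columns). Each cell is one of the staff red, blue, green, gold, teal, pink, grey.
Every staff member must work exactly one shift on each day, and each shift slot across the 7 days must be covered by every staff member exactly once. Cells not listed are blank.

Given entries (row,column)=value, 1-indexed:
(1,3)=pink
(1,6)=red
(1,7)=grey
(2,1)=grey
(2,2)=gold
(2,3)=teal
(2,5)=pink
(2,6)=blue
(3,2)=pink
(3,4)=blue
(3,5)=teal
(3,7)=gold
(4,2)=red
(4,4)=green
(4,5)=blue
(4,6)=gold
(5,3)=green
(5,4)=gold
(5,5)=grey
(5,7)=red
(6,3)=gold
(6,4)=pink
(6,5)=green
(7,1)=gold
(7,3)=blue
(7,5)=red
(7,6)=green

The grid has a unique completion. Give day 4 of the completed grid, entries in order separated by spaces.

pink red grey green blue gold teal

Day 4, shift 3: day 4 has {red, blue, green, gold} and shift 3 has {blue, green, gold, teal, pink}, leaving only grey.
Day 1, shift 4: day 1 has {red, pink, grey} and shift 4 has {blue, green, gold, pink}, leaving only teal.
Day 1, shift 5: day 1 has {red, teal, pink, grey} and shift 5 has {red, blue, green, teal, pink, grey}, leaving only gold.
Day 2, shift 4: day 2 has {blue, gold, teal, pink, grey} and shift 4 has {blue, green, gold, teal, pink}, leaving only red.
Day 2, shift 7: day 2 has {red, blue, gold, teal, pink, grey} and shift 7 has {red, gold, grey}, leaving only green.
Day 3, shift 3: day 3 has {blue, gold, teal, pink} and shift 3 has {blue, green, gold, teal, pink, grey}, leaving only red.
Day 3, shift 1: day 3 has {red, blue, gold, teal, pink} and shift 1 has {gold, grey}, leaving only green.
Day 1, shift 1: day 1 has {red, gold, teal, pink, grey} and shift 1 has {green, gold, grey}, leaving only blue.
Day 1, shift 2: day 1 has {red, blue, gold, teal, pink, grey} and shift 2 has {red, gold, pink}, leaving only green.
Day 3, shift 6: day 3 has {red, blue, green, gold, teal, pink} and shift 6 has {red, blue, green, gold}, leaving only grey.
Day 6, shift 6: day 6 has {green, gold, pink} and shift 6 has {red, blue, green, gold, grey}, leaving only teal.
Day 5, shift 6: day 5 has {red, green, gold, grey} and shift 6 has {red, blue, green, gold, teal, grey}, leaving only pink.
Day 5, shift 1: day 5 has {red, green, gold, pink, grey} and shift 1 has {blue, green, gold, grey}, leaving only teal.
Day 4, shift 1: day 4 has {red, blue, green, gold, grey} and shift 1 has {blue, green, gold, teal, grey}, leaving only pink.
Day 4, shift 7: day 4 has {red, blue, green, gold, pink, grey} and shift 7 has {red, green, gold, grey}, leaving only teal.
So day 4 reads: pink red grey green blue gold teal.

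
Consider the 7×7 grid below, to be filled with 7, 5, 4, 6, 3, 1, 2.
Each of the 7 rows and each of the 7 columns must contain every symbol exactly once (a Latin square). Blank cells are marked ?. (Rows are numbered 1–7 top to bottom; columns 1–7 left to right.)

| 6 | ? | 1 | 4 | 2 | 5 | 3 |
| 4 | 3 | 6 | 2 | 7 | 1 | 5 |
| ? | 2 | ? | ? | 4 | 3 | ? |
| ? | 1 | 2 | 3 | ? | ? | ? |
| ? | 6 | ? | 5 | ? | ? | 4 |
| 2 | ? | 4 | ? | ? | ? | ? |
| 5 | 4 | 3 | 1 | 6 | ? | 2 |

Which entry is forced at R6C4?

Row 1, column 2: row 1 has {5, 4, 6, 3, 1, 2} and column 2 has {4, 6, 3, 1, 2}, leaving only 7.
Row 4, column 1: row 4 has {3, 1, 2} and column 1 has {5, 4, 6, 2}, leaving only 7.
Row 3, column 1: row 3 has {4, 3, 2} and column 1 has {7, 5, 4, 6, 2}, leaving only 1.
Row 4, column 5: row 4 has {7, 3, 1, 2} and column 5 has {7, 4, 6, 2}, leaving only 5.
Row 4, column 7: row 4 has {7, 5, 3, 1, 2} and column 7 has {5, 4, 3, 2}, leaving only 6.
Row 3, column 7: row 3 has {4, 3, 1, 2} and column 7 has {5, 4, 6, 3, 2}, leaving only 7.
Row 3, column 3: row 3 has {7, 4, 3, 1, 2} and column 3 has {4, 6, 3, 1, 2}, leaving only 5.
Row 3, column 4: row 3 has {7, 5, 4, 3, 1, 2} and column 4 has {5, 4, 3, 1, 2}, leaving only 6.
Row 6 already has {4, 2} and column 4 already has {5, 4, 6, 3, 1, 2}, so row 6, column 4 must be 7.

7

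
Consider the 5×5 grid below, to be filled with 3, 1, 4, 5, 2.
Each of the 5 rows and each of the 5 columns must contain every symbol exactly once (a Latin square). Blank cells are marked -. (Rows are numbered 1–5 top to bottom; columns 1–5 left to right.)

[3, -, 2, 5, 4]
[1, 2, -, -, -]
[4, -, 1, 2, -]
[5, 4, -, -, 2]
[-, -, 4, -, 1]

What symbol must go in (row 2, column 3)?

5

Row 1, column 2: row 1 has {3, 4, 5, 2} and column 2 has {4, 2}, leaving only 1.
Row 4, column 3: row 4 has {4, 5, 2} and column 3 has {1, 4, 2}, leaving only 3.
Row 2 already has {1, 2} and column 3 already has {3, 1, 4, 2}, so row 2, column 3 must be 5.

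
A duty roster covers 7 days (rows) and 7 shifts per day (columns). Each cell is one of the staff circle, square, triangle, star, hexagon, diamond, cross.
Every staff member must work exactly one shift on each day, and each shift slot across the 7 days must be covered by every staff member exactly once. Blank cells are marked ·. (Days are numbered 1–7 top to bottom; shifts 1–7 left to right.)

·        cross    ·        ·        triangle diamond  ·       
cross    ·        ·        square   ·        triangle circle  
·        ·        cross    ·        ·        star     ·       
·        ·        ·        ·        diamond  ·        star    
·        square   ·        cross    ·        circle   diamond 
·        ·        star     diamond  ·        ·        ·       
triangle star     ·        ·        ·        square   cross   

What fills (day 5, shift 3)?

triangle

Day 5, shift 3 is narrowed to {triangle, hexagon}.
If it were hexagon, then day 5, shift 5 would be left with no valid symbol.
So day 5, shift 3 must be triangle.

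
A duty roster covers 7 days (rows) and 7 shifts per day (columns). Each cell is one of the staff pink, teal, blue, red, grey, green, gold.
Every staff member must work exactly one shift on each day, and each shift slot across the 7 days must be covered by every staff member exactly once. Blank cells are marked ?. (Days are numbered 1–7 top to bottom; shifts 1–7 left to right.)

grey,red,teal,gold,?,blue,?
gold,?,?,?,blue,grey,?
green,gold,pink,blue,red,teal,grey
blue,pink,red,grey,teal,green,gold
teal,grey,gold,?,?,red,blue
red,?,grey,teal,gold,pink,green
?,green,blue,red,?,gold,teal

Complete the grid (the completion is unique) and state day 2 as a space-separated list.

gold teal green pink blue grey red

Day 2, shift 2: day 2 has {blue, grey, gold} and shift 2 has {pink, red, grey, green, gold}, leaving only teal.
Day 2, shift 3: day 2 has {teal, blue, grey, gold} and shift 3 has {pink, teal, blue, red, grey, gold}, leaving only green.
Day 2, shift 4: day 2 has {teal, blue, grey, green, gold} and shift 4 has {teal, blue, red, grey, gold}, leaving only pink.
Day 2, shift 7: day 2 has {pink, teal, blue, grey, green, gold} and shift 7 has {teal, blue, grey, green, gold}, leaving only red.
So day 2 reads: gold teal green pink blue grey red.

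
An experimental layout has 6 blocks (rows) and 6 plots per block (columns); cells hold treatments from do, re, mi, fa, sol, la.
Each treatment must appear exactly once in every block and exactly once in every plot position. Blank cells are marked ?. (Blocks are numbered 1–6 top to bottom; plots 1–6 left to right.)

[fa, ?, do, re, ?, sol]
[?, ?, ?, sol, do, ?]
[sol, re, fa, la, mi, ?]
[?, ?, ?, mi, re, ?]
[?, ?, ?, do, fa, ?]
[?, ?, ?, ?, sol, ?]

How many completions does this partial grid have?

Block 1, plot 2: eliminating its block and plot leaves {mi, la}.
Block 1, plot 5: eliminating its block and plot leaves {la}.
Block 2, plot 1: eliminating its block and plot leaves {re, mi, la}.
Block 2, plot 2: eliminating its block and plot leaves {mi, fa, la}.
Block 2, plot 3: eliminating its block and plot leaves {re, mi, la}.
Block 2, plot 6: eliminating its block and plot leaves {re, mi, fa, la}.
Block 3, plot 6: eliminating its block and plot leaves {do}.
Block 4, plot 1: eliminating its block and plot leaves {do, la}.
Block 4, plot 2: eliminating its block and plot leaves {do, fa, sol, la}.
Block 4, plot 3: eliminating its block and plot leaves {sol, la}.
Block 4, plot 6: eliminating its block and plot leaves {do, fa, la}.
Block 5, plot 1: eliminating its block and plot leaves {re, mi, la}.
Block 5, plot 2: eliminating its block and plot leaves {mi, sol, la}.
Block 5, plot 3: eliminating its block and plot leaves {re, mi, sol, la}.
Block 5, plot 6: eliminating its block and plot leaves {re, mi, la}.
Block 6, plot 1: eliminating its block and plot leaves {do, re, mi, la}.
Block 6, plot 2: eliminating its block and plot leaves {do, mi, fa, la}.
Block 6, plot 3: eliminating its block and plot leaves {re, mi, la}.
Block 6, plot 4: eliminating its block and plot leaves {fa}.
Block 6, plot 6: eliminating its block and plot leaves {do, re, mi, fa, la}.
Enumerating the assignments across these blanks that avoid any block or plot repeat gives 24 completions.

24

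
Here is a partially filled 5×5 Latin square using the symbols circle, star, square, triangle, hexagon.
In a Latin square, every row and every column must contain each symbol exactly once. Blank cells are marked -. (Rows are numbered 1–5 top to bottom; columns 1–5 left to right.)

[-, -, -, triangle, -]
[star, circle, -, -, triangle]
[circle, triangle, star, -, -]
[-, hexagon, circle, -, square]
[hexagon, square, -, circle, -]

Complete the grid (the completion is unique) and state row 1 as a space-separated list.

Row 1, column 1: row 1 has {triangle} and column 1 has {circle, star, hexagon}, leaving only square.
Row 1, column 2: row 1 has {square, triangle} and column 2 has {circle, square, triangle, hexagon}, leaving only star.
Row 1, column 3: row 1 has {star, square, triangle} and column 3 has {circle, star}, leaving only hexagon.
Row 1, column 5: row 1 has {star, square, triangle, hexagon} and column 5 has {square, triangle}, leaving only circle.
So row 1 reads: square star hexagon triangle circle.

square star hexagon triangle circle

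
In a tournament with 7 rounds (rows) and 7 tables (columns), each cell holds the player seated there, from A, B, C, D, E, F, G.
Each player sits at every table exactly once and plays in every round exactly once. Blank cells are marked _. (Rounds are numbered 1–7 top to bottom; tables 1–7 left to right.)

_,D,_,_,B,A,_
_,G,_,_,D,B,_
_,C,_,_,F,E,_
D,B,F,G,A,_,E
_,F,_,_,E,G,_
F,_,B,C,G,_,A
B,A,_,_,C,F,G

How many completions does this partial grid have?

9

Round 1, table 1: eliminating its round and table leaves {C, E, G}.
Round 1, table 3: eliminating its round and table leaves {C, E, G}.
Round 1, table 4: eliminating its round and table leaves {E, F}.
Round 1, table 7: eliminating its round and table leaves {C, F}.
Round 2, table 1: eliminating its round and table leaves {A, C, E}.
Round 2, table 3: eliminating its round and table leaves {A, C, E}.
Round 2, table 4: eliminating its round and table leaves {A, E, F}.
Round 2, table 7: eliminating its round and table leaves {C, F}.
Round 3, table 1: eliminating its round and table leaves {A, G}.
Round 3, table 3: eliminating its round and table leaves {A, D, G}.
Round 3, table 4: eliminating its round and table leaves {A, B, D}.
Round 3, table 7: eliminating its round and table leaves {B, D}.
Round 4, table 6: eliminating its round and table leaves {C}.
Round 5, table 1: eliminating its round and table leaves {A, C}.
Round 5, table 3: eliminating its round and table leaves {A, C, D}.
Round 5, table 4: eliminating its round and table leaves {A, B, D}.
Round 5, table 7: eliminating its round and table leaves {B, C, D}.
Round 6, table 2: eliminating its round and table leaves {E}.
Round 6, table 6: eliminating its round and table leaves {D}.
Round 7, table 3: eliminating its round and table leaves {D, E}.
Round 7, table 4: eliminating its round and table leaves {D, E}.
Enumerating the assignments across these blanks that avoid any round or table repeat gives 9 completions.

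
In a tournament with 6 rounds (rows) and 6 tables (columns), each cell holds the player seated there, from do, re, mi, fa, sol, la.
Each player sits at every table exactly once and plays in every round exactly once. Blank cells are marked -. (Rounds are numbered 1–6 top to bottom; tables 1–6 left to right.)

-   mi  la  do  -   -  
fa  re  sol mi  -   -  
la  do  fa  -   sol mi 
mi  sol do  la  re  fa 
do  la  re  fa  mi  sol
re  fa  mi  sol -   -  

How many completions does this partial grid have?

Round 1, table 1: eliminating its round and table leaves {sol}.
Round 1, table 5: eliminating its round and table leaves {fa}.
Round 1, table 6: eliminating its round and table leaves {re}.
Round 2, table 5: eliminating its round and table leaves {do, la}.
Round 2, table 6: eliminating its round and table leaves {do, la}.
Round 3, table 4: eliminating its round and table leaves {re}.
Round 6, table 5: eliminating its round and table leaves {do, la}.
Round 6, table 6: eliminating its round and table leaves {do, la}.
Enumerating the assignments across these blanks that avoid any round or table repeat gives 2 completions.

2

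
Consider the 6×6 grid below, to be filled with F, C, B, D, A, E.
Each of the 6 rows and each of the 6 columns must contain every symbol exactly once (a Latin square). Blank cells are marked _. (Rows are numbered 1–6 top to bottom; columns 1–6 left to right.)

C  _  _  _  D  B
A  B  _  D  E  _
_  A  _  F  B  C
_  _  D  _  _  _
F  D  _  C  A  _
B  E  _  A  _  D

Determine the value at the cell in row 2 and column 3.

C

Row 1, column 2: row 1 has {C, B, D} and column 2 has {B, D, A, E}, leaving only F.
Row 1, column 4: row 1 has {F, C, B, D} and column 4 has {F, C, D, A}, leaving only E.
Row 1, column 3: row 1 has {F, C, B, D, E} and column 3 has {D}, leaving only A.
Row 2, column 6: row 2 has {B, D, A, E} and column 6 has {C, B, D}, leaving only F.
Row 2 already has {F, B, D, A, E} and column 3 already has {D, A}, so row 2, column 3 must be C.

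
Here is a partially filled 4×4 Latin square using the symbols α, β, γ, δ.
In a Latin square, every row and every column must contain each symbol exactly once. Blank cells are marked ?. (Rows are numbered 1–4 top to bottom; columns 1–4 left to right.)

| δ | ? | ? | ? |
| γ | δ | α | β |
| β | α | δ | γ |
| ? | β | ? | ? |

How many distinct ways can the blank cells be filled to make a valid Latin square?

1

Row 1, column 2: eliminating its row and column leaves {γ}.
Row 1, column 3: eliminating its row and column leaves {β, γ}.
Row 1, column 4: eliminating its row and column leaves {α}.
Row 4, column 1: eliminating its row and column leaves {α}.
Row 4, column 3: eliminating its row and column leaves {γ}.
Row 4, column 4: eliminating its row and column leaves {α, δ}.
Only one assignment across all blanks avoids any row or column repeat, giving 1 completion.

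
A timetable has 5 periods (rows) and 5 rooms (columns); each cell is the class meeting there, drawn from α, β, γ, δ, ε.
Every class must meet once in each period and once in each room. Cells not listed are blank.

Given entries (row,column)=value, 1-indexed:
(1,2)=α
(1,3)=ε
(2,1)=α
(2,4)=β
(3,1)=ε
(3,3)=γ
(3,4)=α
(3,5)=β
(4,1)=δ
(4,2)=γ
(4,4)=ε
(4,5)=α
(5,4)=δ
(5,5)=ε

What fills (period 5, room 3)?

α

Period 1, room 4: period 1 has {α, ε} and room 4 has {α, β, δ, ε}, leaving only γ.
Period 1, room 1: period 1 has {α, γ, ε} and room 1 has {α, δ, ε}, leaving only β.
Period 1, room 5: period 1 has {α, β, γ, ε} and room 5 has {α, β, ε}, leaving only δ.
Period 2, room 3: period 2 has {α, β} and room 3 has {γ, ε}, leaving only δ.
Period 2, room 2: period 2 has {α, β, δ} and room 2 has {α, γ}, leaving only ε.
Period 2, room 5: period 2 has {α, β, δ, ε} and room 5 has {α, β, δ, ε}, leaving only γ.
Period 3, room 2: period 3 has {α, β, γ, ε} and room 2 has {α, γ, ε}, leaving only δ.
Period 4, room 3: period 4 has {α, γ, δ, ε} and room 3 has {γ, δ, ε}, leaving only β.
Period 5 already has {δ, ε} and room 3 already has {β, γ, δ, ε}, so period 5, room 3 must be α.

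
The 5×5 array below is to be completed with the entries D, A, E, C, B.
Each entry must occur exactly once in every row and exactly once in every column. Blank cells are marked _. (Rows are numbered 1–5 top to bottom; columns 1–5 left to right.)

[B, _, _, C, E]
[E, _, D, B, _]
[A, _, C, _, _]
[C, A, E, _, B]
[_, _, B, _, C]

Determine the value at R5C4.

Row 1, column 2: row 1 has {E, C, B} and column 2 has {A}, leaving only D.
Row 1, column 3: row 1 has {D, E, C, B} and column 3 has {D, E, C, B}, leaving only A.
Row 2, column 2: row 2 has {D, E, B} and column 2 has {D, A}, leaving only C.
Row 2, column 5: row 2 has {D, E, C, B} and column 5 has {E, C, B}, leaving only A.
Row 3, column 5: row 3 has {A, C} and column 5 has {A, E, C, B}, leaving only D.
Row 3, column 4: row 3 has {D, A, C} and column 4 has {C, B}, leaving only E.
Row 3, column 2: row 3 has {D, A, E, C} and column 2 has {D, A, C}, leaving only B.
Row 4, column 4: row 4 has {A, E, C, B} and column 4 has {E, C, B}, leaving only D.
Row 5 already has {C, B} and column 4 already has {D, E, C, B}, so row 5, column 4 must be A.

A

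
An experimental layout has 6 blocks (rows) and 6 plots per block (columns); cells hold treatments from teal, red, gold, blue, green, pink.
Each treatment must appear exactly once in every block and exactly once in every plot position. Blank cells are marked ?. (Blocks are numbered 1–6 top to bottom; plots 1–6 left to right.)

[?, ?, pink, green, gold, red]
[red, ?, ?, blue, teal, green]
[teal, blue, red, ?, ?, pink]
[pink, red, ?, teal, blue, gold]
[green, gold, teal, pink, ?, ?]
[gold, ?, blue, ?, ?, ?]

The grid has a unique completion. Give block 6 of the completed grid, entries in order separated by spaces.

Block 6, plot 4: block 6 has {gold, blue} and plot 4 has {teal, blue, green, pink}, leaving only red.
Block 6, plot 6: block 6 has {red, gold, blue} and plot 6 has {red, gold, green, pink}, leaving only teal.
Block 1, plot 1: block 1 has {red, gold, green, pink} and plot 1 has {teal, red, gold, green, pink}, leaving only blue.
Block 1, plot 2: block 1 has {red, gold, blue, green, pink} and plot 2 has {red, gold, blue}, leaving only teal.
Block 2, plot 2: block 2 has {teal, red, blue, green} and plot 2 has {teal, red, gold, blue}, leaving only pink.
Block 6, plot 2: block 6 has {teal, red, gold, blue} and plot 2 has {teal, red, gold, blue, pink}, leaving only green.
Block 6, plot 5: block 6 has {teal, red, gold, blue, green} and plot 5 has {teal, gold, blue}, leaving only pink.
So block 6 reads: gold green blue red pink teal.

gold green blue red pink teal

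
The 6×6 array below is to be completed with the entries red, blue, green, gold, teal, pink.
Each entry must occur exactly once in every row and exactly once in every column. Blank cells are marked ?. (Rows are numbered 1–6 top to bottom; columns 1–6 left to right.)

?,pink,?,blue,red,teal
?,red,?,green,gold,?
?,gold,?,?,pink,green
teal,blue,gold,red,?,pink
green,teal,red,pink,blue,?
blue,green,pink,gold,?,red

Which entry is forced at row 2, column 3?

teal

Row 1, column 1: row 1 has {red, blue, teal, pink} and column 1 has {blue, green, teal}, leaving only gold.
Row 1, column 3: row 1 has {red, blue, gold, teal, pink} and column 3 has {red, gold, pink}, leaving only green.
Row 2, column 1: row 2 has {red, green, gold} and column 1 has {blue, green, gold, teal}, leaving only pink.
Row 2, column 6: row 2 has {red, green, gold, pink} and column 6 has {red, green, teal, pink}, leaving only blue.
Row 2 already has {red, blue, green, gold, pink} and column 3 already has {red, green, gold, pink}, so row 2, column 3 must be teal.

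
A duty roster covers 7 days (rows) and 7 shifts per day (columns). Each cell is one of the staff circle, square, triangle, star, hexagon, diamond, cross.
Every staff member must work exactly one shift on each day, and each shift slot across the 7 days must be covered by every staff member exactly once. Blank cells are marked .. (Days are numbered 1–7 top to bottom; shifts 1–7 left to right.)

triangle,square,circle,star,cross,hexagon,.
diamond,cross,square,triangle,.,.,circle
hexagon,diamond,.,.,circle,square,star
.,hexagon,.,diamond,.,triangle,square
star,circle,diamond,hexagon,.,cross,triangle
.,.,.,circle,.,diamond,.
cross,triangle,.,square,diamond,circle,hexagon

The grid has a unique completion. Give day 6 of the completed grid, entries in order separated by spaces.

Day 6, shift 1: day 6 has {circle, diamond} and shift 1 has {triangle, star, hexagon, diamond, cross}, leaving only square.
Day 6, shift 2: day 6 has {circle, square, diamond} and shift 2 has {circle, square, triangle, hexagon, diamond, cross}, leaving only star.
Day 6, shift 7: day 6 has {circle, square, star, diamond} and shift 7 has {circle, square, triangle, star, hexagon}, leaving only cross.
Day 1, shift 7: day 1 has {circle, square, triangle, star, hexagon, cross} and shift 7 has {circle, square, triangle, star, hexagon, cross}, leaving only diamond.
Day 2, shift 6: day 2 has {circle, square, triangle, diamond, cross} and shift 6 has {circle, square, triangle, hexagon, diamond, cross}, leaving only star.
Day 2, shift 5: day 2 has {circle, square, triangle, star, diamond, cross} and shift 5 has {circle, diamond, cross}, leaving only hexagon.
Day 6, shift 5: day 6 has {circle, square, star, diamond, cross} and shift 5 has {circle, hexagon, diamond, cross}, leaving only triangle.
Day 6, shift 3: day 6 has {circle, square, triangle, star, diamond, cross} and shift 3 has {circle, square, diamond}, leaving only hexagon.
So day 6 reads: square star hexagon circle triangle diamond cross.

square star hexagon circle triangle diamond cross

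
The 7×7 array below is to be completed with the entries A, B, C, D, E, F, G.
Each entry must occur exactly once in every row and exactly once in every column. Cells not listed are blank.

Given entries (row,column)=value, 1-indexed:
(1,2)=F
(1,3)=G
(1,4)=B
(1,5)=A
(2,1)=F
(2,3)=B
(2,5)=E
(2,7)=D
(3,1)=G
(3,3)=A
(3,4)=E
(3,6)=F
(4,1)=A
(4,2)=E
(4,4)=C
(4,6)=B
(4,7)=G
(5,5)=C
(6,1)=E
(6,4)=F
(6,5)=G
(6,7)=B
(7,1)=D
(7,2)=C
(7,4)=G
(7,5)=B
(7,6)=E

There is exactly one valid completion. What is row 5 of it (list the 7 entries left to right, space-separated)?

Row 5, column 1: row 5 has {C} and column 1 has {A, D, E, F, G}, leaving only B.
Row 1, column 1: row 1 has {A, B, F, G} and column 1 has {A, B, D, E, F, G}, leaving only C.
Row 1, column 6: row 1 has {A, B, C, F, G} and column 6 has {B, E, F}, leaving only D.
Row 1, column 7: row 1 has {A, B, C, D, F, G} and column 7 has {B, D, G}, leaving only E.
Row 2, column 4: row 2 has {B, D, E, F} and column 4 has {B, C, E, F, G}, leaving only A.
Row 5, column 4: row 5 has {B, C} and column 4 has {A, B, C, E, F, G}, leaving only D.
Row 2, column 2: row 2 has {A, B, D, E, F} and column 2 has {C, E, F}, leaving only G.
Row 5, column 2: row 5 has {B, C, D} and column 2 has {C, E, F, G}, leaving only A.
Row 5, column 6: row 5 has {A, B, C, D} and column 6 has {B, D, E, F}, leaving only G.
Row 5, column 7: row 5 has {A, B, C, D, G} and column 7 has {B, D, E, G}, leaving only F.
Row 5, column 3: row 5 has {A, B, C, D, F, G} and column 3 has {A, B, G}, leaving only E.
So row 5 reads: B A E D C G F.

B A E D C G F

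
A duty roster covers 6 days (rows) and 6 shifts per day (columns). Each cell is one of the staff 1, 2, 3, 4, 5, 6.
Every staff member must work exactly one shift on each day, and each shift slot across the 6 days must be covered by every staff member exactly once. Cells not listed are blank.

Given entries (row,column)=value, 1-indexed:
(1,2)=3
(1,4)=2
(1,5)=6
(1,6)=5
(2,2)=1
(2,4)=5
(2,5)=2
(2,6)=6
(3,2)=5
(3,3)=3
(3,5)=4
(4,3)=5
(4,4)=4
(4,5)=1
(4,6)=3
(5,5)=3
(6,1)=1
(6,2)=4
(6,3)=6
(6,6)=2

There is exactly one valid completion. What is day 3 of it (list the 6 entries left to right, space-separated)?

2 5 3 6 4 1

Day 3, shift 6: day 3 has {3, 4, 5} and shift 6 has {2, 3, 5, 6}, leaving only 1.
Day 3, shift 4: day 3 has {1, 3, 4, 5} and shift 4 has {2, 4, 5}, leaving only 6.
Day 3, shift 1: day 3 has {1, 3, 4, 5, 6} and shift 1 has {1}, leaving only 2.
So day 3 reads: 2 5 3 6 4 1.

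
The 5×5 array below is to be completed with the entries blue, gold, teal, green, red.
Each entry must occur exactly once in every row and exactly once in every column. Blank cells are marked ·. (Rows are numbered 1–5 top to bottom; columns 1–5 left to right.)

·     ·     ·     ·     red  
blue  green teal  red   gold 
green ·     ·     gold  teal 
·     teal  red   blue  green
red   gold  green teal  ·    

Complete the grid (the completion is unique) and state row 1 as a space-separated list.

Row 1, column 2: row 1 has {red} and column 2 has {gold, teal, green}, leaving only blue.
Row 1, column 3: row 1 has {blue, red} and column 3 has {teal, green, red}, leaving only gold.
Row 1, column 1: row 1 has {blue, gold, red} and column 1 has {blue, green, red}, leaving only teal.
Row 1, column 4: row 1 has {blue, gold, teal, red} and column 4 has {blue, gold, teal, red}, leaving only green.
So row 1 reads: teal blue gold green red.

teal blue gold green red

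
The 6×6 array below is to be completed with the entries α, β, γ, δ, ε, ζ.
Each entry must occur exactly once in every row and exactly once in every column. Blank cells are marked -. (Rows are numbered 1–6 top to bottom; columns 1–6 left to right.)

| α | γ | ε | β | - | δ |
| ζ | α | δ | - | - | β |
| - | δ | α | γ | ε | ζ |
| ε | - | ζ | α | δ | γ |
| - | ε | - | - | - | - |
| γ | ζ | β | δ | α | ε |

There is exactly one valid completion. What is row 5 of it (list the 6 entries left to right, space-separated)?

Row 5, column 3: row 5 has {ε} and column 3 has {α, β, δ, ε, ζ}, leaving only γ.
Row 5, column 4: row 5 has {γ, ε} and column 4 has {α, β, γ, δ}, leaving only ζ.
Row 5, column 5: row 5 has {γ, ε, ζ} and column 5 has {α, δ, ε}, leaving only β.
Row 5, column 1: row 5 has {β, γ, ε, ζ} and column 1 has {α, γ, ε, ζ}, leaving only δ.
Row 5, column 6: row 5 has {β, γ, δ, ε, ζ} and column 6 has {β, γ, δ, ε, ζ}, leaving only α.
So row 5 reads: δ ε γ ζ β α.

δ ε γ ζ β α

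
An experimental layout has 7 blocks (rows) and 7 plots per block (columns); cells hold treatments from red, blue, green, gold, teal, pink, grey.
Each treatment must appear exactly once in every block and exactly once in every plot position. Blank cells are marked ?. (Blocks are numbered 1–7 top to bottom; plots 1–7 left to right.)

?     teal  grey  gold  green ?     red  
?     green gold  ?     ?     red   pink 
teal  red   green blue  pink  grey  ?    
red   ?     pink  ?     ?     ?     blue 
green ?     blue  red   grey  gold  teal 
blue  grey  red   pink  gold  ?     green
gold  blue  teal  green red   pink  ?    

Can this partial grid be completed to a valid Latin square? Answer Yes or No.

No block or plot among the givens repeats a symbol, and propagating forced cells runs into no contradiction.
One valid completion exists (for instance, pink teal grey gold green blue red / grey green gold teal blue red pink / teal red green blue pink grey gold / red gold pink grey teal green blue / green pink blue red grey gold teal / blue grey red pink gold teal green / gold blue teal green red pink grey).

Yes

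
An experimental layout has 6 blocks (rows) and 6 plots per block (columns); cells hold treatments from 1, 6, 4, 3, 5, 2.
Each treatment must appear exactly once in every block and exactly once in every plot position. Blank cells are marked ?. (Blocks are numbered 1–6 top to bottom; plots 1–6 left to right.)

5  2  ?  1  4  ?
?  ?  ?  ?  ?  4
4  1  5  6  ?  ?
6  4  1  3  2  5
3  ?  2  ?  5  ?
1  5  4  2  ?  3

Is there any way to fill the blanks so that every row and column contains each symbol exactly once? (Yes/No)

Yes

No block or plot among the givens repeats a symbol, and propagating forced cells runs into no contradiction.
One valid completion exists (for instance, 5 2 3 1 4 6 / 2 3 6 5 1 4 / 4 1 5 6 3 2 / 6 4 1 3 2 5 / 3 6 2 4 5 1 / 1 5 4 2 6 3).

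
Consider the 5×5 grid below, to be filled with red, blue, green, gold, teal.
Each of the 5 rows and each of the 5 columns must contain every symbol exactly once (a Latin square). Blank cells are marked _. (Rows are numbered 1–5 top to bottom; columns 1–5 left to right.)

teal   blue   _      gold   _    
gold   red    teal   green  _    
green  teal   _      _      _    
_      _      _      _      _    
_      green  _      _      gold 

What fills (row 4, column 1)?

blue

Row 2, column 5: row 2 has {red, green, gold, teal} and column 5 has {gold}, leaving only blue.
Row 3, column 5: row 3 has {green, teal} and column 5 has {blue, gold}, leaving only red.
Row 1, column 5: row 1 has {blue, gold, teal} and column 5 has {red, blue, gold}, leaving only green.
Row 1, column 3: row 1 has {blue, green, gold, teal} and column 3 has {teal}, leaving only red.
Row 3, column 4: row 3 has {red, green, teal} and column 4 has {green, gold}, leaving only blue.
Row 3, column 3: row 3 has {red, blue, green, teal} and column 3 has {red, teal}, leaving only gold.
Row 4, column 2: row 4 has {} and column 2 has {red, blue, green, teal}, leaving only gold.
Row 4, column 5: row 4 has {gold} and column 5 has {red, blue, green, gold}, leaving only teal.
Row 4, column 4: row 4 has {gold, teal} and column 4 has {blue, green, gold}, leaving only red.
Row 4 already has {red, gold, teal} and column 1 already has {green, gold, teal}, so row 4, column 1 must be blue.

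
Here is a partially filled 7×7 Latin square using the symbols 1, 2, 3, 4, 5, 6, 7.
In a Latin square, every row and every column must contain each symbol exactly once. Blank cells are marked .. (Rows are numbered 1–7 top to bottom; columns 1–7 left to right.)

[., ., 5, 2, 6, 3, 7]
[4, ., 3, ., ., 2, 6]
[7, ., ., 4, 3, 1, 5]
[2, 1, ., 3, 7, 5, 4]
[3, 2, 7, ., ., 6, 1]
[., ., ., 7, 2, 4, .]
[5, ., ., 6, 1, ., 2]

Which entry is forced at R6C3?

Row 1, column 1: row 1 has {2, 3, 5, 6, 7} and column 1 has {2, 3, 4, 5, 7}, leaving only 1.
Row 1, column 2: row 1 has {1, 2, 3, 5, 6, 7} and column 2 has {1, 2}, leaving only 4.
Row 2, column 5: row 2 has {2, 3, 4, 6} and column 5 has {1, 2, 3, 6, 7}, leaving only 5.
Row 2, column 2: row 2 has {2, 3, 4, 5, 6} and column 2 has {1, 2, 4}, leaving only 7.
Row 2, column 4: row 2 has {2, 3, 4, 5, 6, 7} and column 4 has {2, 3, 4, 6, 7}, leaving only 1.
Row 3, column 2: row 3 has {1, 3, 4, 5, 7} and column 2 has {1, 2, 4, 7}, leaving only 6.
Row 3, column 3: row 3 has {1, 3, 4, 5, 6, 7} and column 3 has {3, 5, 7}, leaving only 2.
Row 4, column 3: row 4 has {1, 2, 3, 4, 5, 7} and column 3 has {2, 3, 5, 7}, leaving only 6.
Row 6 already has {2, 4, 7} and column 3 already has {2, 3, 5, 6, 7}, so row 6, column 3 must be 1.

1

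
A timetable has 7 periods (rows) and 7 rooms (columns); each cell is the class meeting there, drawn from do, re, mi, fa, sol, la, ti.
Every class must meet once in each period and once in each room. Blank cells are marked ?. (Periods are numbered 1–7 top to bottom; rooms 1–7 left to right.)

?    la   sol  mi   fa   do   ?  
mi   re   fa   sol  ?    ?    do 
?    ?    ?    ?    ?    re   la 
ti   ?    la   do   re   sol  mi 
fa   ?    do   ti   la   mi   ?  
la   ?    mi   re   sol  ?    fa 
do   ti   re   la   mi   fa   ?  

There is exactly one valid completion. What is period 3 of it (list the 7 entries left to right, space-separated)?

Period 3, room 1: period 3 has {re, la} and room 1 has {do, mi, fa, la, ti}, leaving only sol.
Period 3, room 3: period 3 has {re, sol, la} and room 3 has {do, re, mi, fa, sol, la}, leaving only ti.
Period 3, room 4: period 3 has {re, sol, la, ti} and room 4 has {do, re, mi, sol, la, ti}, leaving only fa.
Period 3, room 5: period 3 has {re, fa, sol, la, ti} and room 5 has {re, mi, fa, sol, la}, leaving only do.
Period 3, room 2: period 3 has {do, re, fa, sol, la, ti} and room 2 has {re, la, ti}, leaving only mi.
So period 3 reads: sol mi ti fa do re la.

sol mi ti fa do re la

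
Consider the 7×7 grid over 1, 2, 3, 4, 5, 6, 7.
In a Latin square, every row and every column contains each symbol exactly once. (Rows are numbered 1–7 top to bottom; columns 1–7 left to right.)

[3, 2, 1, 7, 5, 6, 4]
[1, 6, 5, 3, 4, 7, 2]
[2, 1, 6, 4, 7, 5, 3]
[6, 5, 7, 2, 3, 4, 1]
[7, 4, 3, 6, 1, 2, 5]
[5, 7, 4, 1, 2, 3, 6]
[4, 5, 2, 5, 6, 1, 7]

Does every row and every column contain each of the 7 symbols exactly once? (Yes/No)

Column 2 contains 5 twice (at rows 4 and 7), so it is not a permutation.

No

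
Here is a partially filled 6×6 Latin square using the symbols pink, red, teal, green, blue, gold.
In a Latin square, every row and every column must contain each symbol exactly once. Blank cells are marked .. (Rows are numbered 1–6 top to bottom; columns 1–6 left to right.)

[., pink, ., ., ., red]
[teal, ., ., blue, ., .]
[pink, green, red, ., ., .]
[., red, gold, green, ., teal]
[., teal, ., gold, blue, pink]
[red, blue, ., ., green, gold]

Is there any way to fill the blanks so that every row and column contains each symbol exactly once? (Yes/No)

No

Row 1, column 4: row 1 has {pink, red} and column 4 has {green, blue, gold}, so it must be teal.
Now row 3, column 4: row 3 together with column 4 already contain {pink, red, teal, green, blue, gold} — every symbol — so nothing can go there. The grid has no valid completion.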